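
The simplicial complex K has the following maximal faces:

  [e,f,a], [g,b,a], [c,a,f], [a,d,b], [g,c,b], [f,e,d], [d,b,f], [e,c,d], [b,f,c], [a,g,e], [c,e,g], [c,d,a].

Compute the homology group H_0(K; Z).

We work with the vertex ordering a < b < c < d < e < f < g. The simplices of K, each written with vertices in increasing order, are:

  0-simplices (7): a, b, c, d, e, f, g
  1-simplices (18): ab, ac, ad, ae, af, ag, bc, bd, bf, bg, cd, ce, cf, cg, de, df, ef, eg
  2-simplices (12): abd, abg, acd, acf, aef, aeg, bcf, bcg, bdf, cde, ceg, def

so the chain groups are C_0 ≅ Z^7, C_1 ≅ Z^18, C_2 ≅ Z^12.

Boundary ∂_1: C_1 → C_0 sends each edge [p,q] (with p < q) to q − p.
This gives a 7×18 integer matrix of rank 6; reducing to Smith normal form yields diagonal entries (1,1,1,1,1,1).

The boundary map ∂_2: C_2 → C_1 maps a triangle to the signed sum of its edges. For instance
  ∂acf = cf − af + ac,
  ∂aeg = eg − ag + ae.
This gives a 18×12 integer matrix of rank 12; reducing to Smith normal form yields diagonal entries (1,1,1,1,1,1,1,1,1,1,1,2).

Computing H_k = (kernel of ∂_k) / (image of ∂_{k+1}):

  H_0: rank C_0 − rank ∂_1 = 7 − 6 = 1, and the invariant factors of ∂_1 are all 1, so H_0 ≅ Z.

H_0 = Z.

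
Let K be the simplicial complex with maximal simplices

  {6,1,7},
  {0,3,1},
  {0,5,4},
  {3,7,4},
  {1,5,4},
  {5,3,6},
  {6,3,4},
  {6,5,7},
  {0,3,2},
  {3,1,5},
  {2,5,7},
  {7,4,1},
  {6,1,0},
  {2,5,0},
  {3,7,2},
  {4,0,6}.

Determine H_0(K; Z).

H_0 = Z.

Order the vertices as 0 < 1 < 2 < 3 < 4 < 5 < 6 < 7. Listing each simplex with vertices in this order, K has dimension 2 with simplices:

  0-simplices (8): [0], [1], [2], [3], [4], [5], [6], [7]
  1-simplices (24): (24 of them)
  2-simplices (16): [0,1,3], [0,1,6], [0,2,3], [0,2,5], [0,4,5], [0,4,6], [1,3,5], [1,4,5], [1,4,7], [1,6,7], [2,3,7], [2,5,7], [3,4,6], [3,4,7], [3,5,6], [5,6,7]

giving chain groups C_0 ≅ Z^8, C_1 ≅ Z^24, C_2 ≅ Z^16.

The boundary map ∂_1: C_1 → C_0 is given by ∂[p,q] = [q] − [p]. For instance
  ∂[3,6] = [6] − [3].
As a 8×24 matrix over Z this has rank 7, with invariant factors (1,1,1,1,1,1,1).

Boundary ∂_2: C_2 → C_1 sends each 2-simplex [p,q,r] to [q,r] − [p,r] + [p,q]. For instance
  ∂[3,5,6] = [5,6] − [3,6] + [3,5],
  ∂[2,5,7] = [5,7] − [2,7] + [2,5].
As a 24×16 matrix over Z this has rank 15, with invariant factors (1,1,1,1,1,1,1,1,1,1,1,1,1,1,1).

From H_k ≅ ker(∂_k) / im(∂_{k+1}) we obtain:

  H_0: rank C_0 − rank ∂_1 = 8 − 7 = 1, and the invariant factors of ∂_1 are all 1, so H_0 ≅ Z.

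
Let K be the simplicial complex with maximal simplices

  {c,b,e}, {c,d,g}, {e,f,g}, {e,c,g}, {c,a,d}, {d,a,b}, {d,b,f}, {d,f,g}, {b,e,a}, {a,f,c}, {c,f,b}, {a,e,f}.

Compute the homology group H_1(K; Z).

K has 7 vertices, 18 edges, 12 triangles.
rank ∂_1 = 6, rank ∂_2 = 12 ⇒ b_1 = 18 − 6 − 12 = 0; ∂_2 has invariant factor(s) [2] giving torsion. So H_1 = Z/2Z.

H_1 ≅ Z/2Z.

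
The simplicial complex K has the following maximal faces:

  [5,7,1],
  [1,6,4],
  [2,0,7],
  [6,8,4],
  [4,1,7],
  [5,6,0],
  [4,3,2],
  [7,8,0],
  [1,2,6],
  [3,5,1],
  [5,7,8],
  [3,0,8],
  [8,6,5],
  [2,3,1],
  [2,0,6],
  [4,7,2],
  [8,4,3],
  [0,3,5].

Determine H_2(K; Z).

Order the vertices as 0 < 1 < 2 < 3 < 4 < 5 < 6 < 7 < 8. Listing each simplex with vertices in this order, K has dimension 2 with simplices:

  0-simplices (9): [0], [1], [2], [3], [4], [5], [6], [7], [8]
  1-simplices (27): (27 of them)
  2-simplices (18): [0,2,6], [0,2,7], [0,3,5], [0,3,8], [0,5,6], [0,7,8], [1,2,3], [1,2,6], [1,3,5], [1,4,6], [1,4,7], [1,5,7], [2,3,4], [2,4,7], [3,4,8], [4,6,8], [5,6,8], [5,7,8]

so the chain groups are C_0 ≅ Z^9, C_1 ≅ Z^27, C_2 ≅ Z^18.

∂_1: C_1 → C_0 sends each edge [p,q] (with p < q) to q − p. For instance
  ∂[3,8] = [8] − [3].
The resulting 9×27 matrix has rank 8, and its Smith normal form has invariant factors (1,1,1,1,1,1,1,1).

The boundary map ∂_2: C_2 → C_1 acts by ∂[p,q,r] = [q,r] − [p,r] + [p,q]. For instance
  ∂[2,4,7] = [4,7] − [2,7] + [2,4],
  ∂[5,6,8] = [6,8] − [5,8] + [5,6].
The 27×18 boundary matrix has rank 18 and Smith normal form diag(1,1,1,1,1,1,1,1,1,1,1,1,1,1,1,1,1,2).

Now H_k = ker ∂_k / im ∂_{k+1}, so:

  H_2: rank ker ∂_2 − rank ∂_3 = (18 − 18) − 0 = 0, and there is no ∂_3, so H_2 ≅ 0.

H_2 ≅ 0.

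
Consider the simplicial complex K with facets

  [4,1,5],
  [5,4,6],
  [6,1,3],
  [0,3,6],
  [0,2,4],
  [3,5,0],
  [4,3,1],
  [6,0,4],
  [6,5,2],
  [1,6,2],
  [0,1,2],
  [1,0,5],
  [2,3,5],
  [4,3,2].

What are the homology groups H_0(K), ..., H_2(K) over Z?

Take the total order 0 < 1 < 2 < 3 < 4 < 5 < 6 on the vertex set. Then K (dimension 2) consists of the simplices:

  0-simplices (7): [0], [1], [2], [3], [4], [5], [6]
  1-simplices (21): [0,1], [0,2], [0,3], [0,4], [0,5], [0,6], [1,2], [1,3], [1,4], [1,5], [1,6], [2,3], [2,4], [2,5], [2,6], [3,4], [3,5], [3,6], [4,5], [4,6], [5,6]
  2-simplices (14): [0,1,2], [0,1,5], [0,2,4], [0,3,5], [0,3,6], [0,4,6], [1,2,6], [1,3,4], [1,3,6], [1,4,5], [2,3,4], [2,3,5], [2,5,6], [4,5,6]

so the chain groups are C_0 ≅ Z^7, C_1 ≅ Z^21, C_2 ≅ Z^14.

Boundary ∂_1: C_1 → C_0 maps an edge to its endpoints' difference, ∂[p,q] = q − p. For instance
  ∂[1,6] = [6] − [1].
As a 7×21 matrix over Z this has rank 6, with invariant factors (1,1,1,1,1,1).

The boundary map ∂_2: C_2 → C_1 maps a triangle to the signed sum of its edges. For instance
  ∂[1,3,6] = [3,6] − [1,6] + [1,3],
  ∂[4,5,6] = [5,6] − [4,6] + [4,5].
This gives a 21×14 integer matrix of rank 13; reducing to Smith normal form yields diagonal entries (1,1,1,1,1,1,1,1,1,1,1,1,1).

Now H_k = ker ∂_k / im ∂_{k+1}, so:

  H_0: rank C_0 − rank ∂_1 = 7 − 6 = 1, and the invariant factors of ∂_1 are all 1, so H_0 = Z.
  H_1: rank ker ∂_1 − rank ∂_2 = (21 − 6) − 13 = 2, and the invariant factors of ∂_2 are all 1, so H_1 = Z^2.
  H_2: rank ker ∂_2 − rank ∂_3 = (14 − 13) − 0 = 1, and there is no ∂_3, so H_2 = Z.

H_0 = Z,  H_1 = Z^2,  H_2 = Z.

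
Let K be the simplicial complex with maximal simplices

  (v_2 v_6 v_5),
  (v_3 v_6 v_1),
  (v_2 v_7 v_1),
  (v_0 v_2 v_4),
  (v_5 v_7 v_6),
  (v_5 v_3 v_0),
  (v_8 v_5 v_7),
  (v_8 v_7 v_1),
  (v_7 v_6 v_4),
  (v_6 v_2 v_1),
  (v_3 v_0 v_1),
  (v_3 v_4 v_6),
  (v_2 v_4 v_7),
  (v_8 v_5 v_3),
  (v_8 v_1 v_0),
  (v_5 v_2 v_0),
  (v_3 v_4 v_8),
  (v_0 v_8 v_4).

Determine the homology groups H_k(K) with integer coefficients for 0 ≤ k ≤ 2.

K has 9 vertices, 27 edges, 18 triangles.
rank ∂_0 = 0, rank ∂_1 = 8 ⇒ b_0 = 9 − 0 − 8 = 1; all invariant factors of ∂_1 are 1 so no torsion. So H_0 ≅ Z.
rank ∂_1 = 8, rank ∂_2 = 18 ⇒ b_1 = 27 − 8 − 18 = 1; ∂_2 has invariant factor(s) [2] giving torsion. So H_1 ≅ Z ⊕ Z/2.
rank ∂_2 = 18, rank ∂_3 = 0 ⇒ b_2 = 18 − 18 − 0 = 0. So H_2 ≅ 0.

H_0 = Z,  H_1 = Z ⊕ Z/2,  H_2 = 0.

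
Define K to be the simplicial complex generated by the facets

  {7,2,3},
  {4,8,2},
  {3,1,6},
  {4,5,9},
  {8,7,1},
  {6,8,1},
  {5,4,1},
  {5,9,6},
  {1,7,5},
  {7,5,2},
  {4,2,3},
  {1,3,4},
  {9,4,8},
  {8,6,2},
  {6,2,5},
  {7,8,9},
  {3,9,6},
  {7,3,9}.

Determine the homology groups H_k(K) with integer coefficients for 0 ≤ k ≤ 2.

H_0 = Z,  H_1 = Z^2,  H_2 = Z.

Take the total order 1 < 2 < 3 < 4 < 5 < 6 < 7 < 8 < 9 on the vertex set. Then K (dimension 2) consists of the simplices:

  0-simplices (9): [1], [2], [3], [4], [5], [6], [7], [8], [9]
  1-simplices (27): (27 of them)
  2-simplices (18): [1,3,4], [1,3,6], [1,4,5], [1,5,7], [1,6,8], [1,7,8], [2,3,4], [2,3,7], [2,4,8], [2,5,6], [2,5,7], [2,6,8], [3,6,9], [3,7,9], [4,5,9], [4,8,9], [5,6,9], [7,8,9]

Hence C_0 ≅ Z^9, C_1 ≅ Z^27, C_2 ≅ Z^18.

Boundary ∂_1: C_1 → C_0 maps an edge to its endpoints' difference, ∂[p,q] = q − p. For instance
  ∂[2,8] = [8] − [2].
The resulting 9×27 matrix has rank 8, and its Smith normal form has invariant factors (1,1,1,1,1,1,1,1).

Boundary ∂_2: C_2 → C_1 sends each 2-simplex [p,q,r] to [q,r] − [p,r] + [p,q]. For instance
  ∂[4,8,9] = [8,9] − [4,9] + [4,8],
  ∂[2,6,8] = [6,8] − [2,8] + [2,6].
The resulting 27×18 matrix has rank 17, and its Smith normal form has invariant factors (1,1,1,1,1,1,1,1,1,1,1,1,1,1,1,1,1).

Reading off H_k = ker ∂_k / im ∂_{k+1}:

  H_0: rank C_0 − rank ∂_1 = 9 − 8 = 1, and the invariant factors of ∂_1 are all 1, so H_0 ≅ Z.
  H_1: rank ker ∂_1 − rank ∂_2 = (27 − 8) − 17 = 2, and the invariant factors of ∂_2 are all 1, so H_1 ≅ Z^2.
  H_2: rank ker ∂_2 − rank ∂_3 = (18 − 17) − 0 = 1, and there is no ∂_3, so H_2 ≅ Z.

As a check, the Euler characteristic is 9 − 27 + 18 = 0, which agrees with 1 − 2 + 1 = 0.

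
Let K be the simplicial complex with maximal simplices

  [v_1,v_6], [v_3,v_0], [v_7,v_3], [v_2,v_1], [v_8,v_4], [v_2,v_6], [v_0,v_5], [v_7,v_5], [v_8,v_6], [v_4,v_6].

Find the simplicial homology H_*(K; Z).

Fix the vertex order v_0 < v_1 < v_2 < v_3 < v_4 < v_5 < v_6 < v_7 < v_8 and write every simplex with vertices in increasing order. Then dim K = 1 and the simplices of K are:

  0-simplices (9): [v_0], [v_1], [v_2], [v_3], [v_4], [v_5], [v_6], [v_7], [v_8]
  1-simplices (10): [v_0,v_3], [v_0,v_5], [v_1,v_2], [v_1,v_6], [v_2,v_6], [v_3,v_7], [v_4,v_6], [v_4,v_8], [v_5,v_7], [v_6,v_8]

so the chain groups are C_0 ≅ Z^9, C_1 ≅ Z^10.

Boundary ∂_1: C_1 → C_0 maps an edge to its endpoints' difference, ∂[p,q] = q − p.
The 9×10 boundary matrix has rank 7 and Smith normal form diag(1,1,1,1,1,1,1).

Reading off H_k = ker ∂_k / im ∂_{k+1}:

  H_0: rank C_0 − rank ∂_1 = 9 − 7 = 2, and the invariant factors of ∂_1 are all 1, so H_0 = Z^2.
  H_1: rank ker ∂_1 − rank ∂_2 = (10 − 7) − 0 = 3, and there is no ∂_2, so H_1 = Z^3.

As a check, the Euler characteristic is 9 − 10 = -1, which agrees with 2 − 3 = -1.
(K is a triangulation of the disjoint union of the circle S^1 and a wedge of 2 circles.)

H_0 = Z^2,  H_1 = Z^3.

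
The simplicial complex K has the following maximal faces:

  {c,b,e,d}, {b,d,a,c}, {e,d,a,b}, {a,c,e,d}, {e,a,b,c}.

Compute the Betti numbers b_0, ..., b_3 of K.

K has 5 vertices, 10 edges, 10 triangles, 5 3-simplices.
rank ∂_0 = 0, rank ∂_1 = 4 ⇒ b_0 = 5 − 0 − 4 = 1; all invariant factors of ∂_1 are 1 so no torsion. So H_0 = Z.
rank ∂_1 = 4, rank ∂_2 = 6 ⇒ b_1 = 10 − 4 − 6 = 0; all invariant factors of ∂_2 are 1 so no torsion. So H_1 = 0.
rank ∂_2 = 6, rank ∂_3 = 4 ⇒ b_2 = 10 − 6 − 4 = 0; all invariant factors of ∂_3 are 1 so no torsion. So H_2 = 0.
rank ∂_3 = 4, rank ∂_4 = 0 ⇒ b_3 = 5 − 4 − 0 = 1. So H_3 = Z.

b_0 = 1, b_1 = 0, b_2 = 0, b_3 = 1.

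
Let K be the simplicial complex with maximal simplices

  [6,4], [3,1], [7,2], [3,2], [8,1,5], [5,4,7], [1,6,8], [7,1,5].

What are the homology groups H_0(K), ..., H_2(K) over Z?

H_0 ≅ Z,  H_1 ≅ Z^2,  H_2 = 0.

Take the total order 1 < 2 < 3 < 4 < 5 < 6 < 7 < 8 on the vertex set. Then K (dimension 2) consists of the simplices:

  0-simplices (8): [1], [2], [3], [4], [5], [6], [7], [8]
  1-simplices (13): [1,3], [1,5], [1,6], [1,7], [1,8], [2,3], [2,7], [4,5], [4,6], [4,7], [5,7], [5,8], [6,8]
  2-simplices (4): [1,5,7], [1,5,8], [1,6,8], [4,5,7]

giving chain groups C_0 ≅ Z^8, C_1 ≅ Z^13, C_2 ≅ Z^4.

Boundary ∂_1: C_1 → C_0 sends each edge [p,q] (with p < q) to q − p. For instance
  ∂[1,3] = [3] − [1].
This gives a 8×13 integer matrix of rank 7; reducing to Smith normal form yields diagonal entries (1,1,1,1,1,1,1).

The boundary map ∂_2: C_2 → C_1 maps a triangle to the signed sum of its edges. For instance
  ∂[1,5,8] = [5,8] − [1,8] + [1,5],
  ∂[4,5,7] = [5,7] − [4,7] + [4,5].
This gives a 13×4 integer matrix of rank 4; reducing to Smith normal form yields diagonal entries (1,1,1,1).

Now H_k = ker ∂_k / im ∂_{k+1}, so:

  H_0: rank C_0 − rank ∂_1 = 8 − 7 = 1, and the invariant factors of ∂_1 are all 1, so H_0 = Z.
  H_1: rank ker ∂_1 − rank ∂_2 = (13 − 7) − 4 = 2, and the invariant factors of ∂_2 are all 1, so H_1 = Z^2.
  H_2: rank ker ∂_2 − rank ∂_3 = (4 − 4) − 0 = 0, and there is no ∂_3, so H_2 = 0.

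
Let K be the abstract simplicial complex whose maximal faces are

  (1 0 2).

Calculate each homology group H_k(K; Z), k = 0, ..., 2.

Order the vertices as 0 < 1 < 2. Listing each simplex with vertices in this order, K has dimension 2 with simplices:

  0-simplices (3): [0], [1], [2]
  1-simplices (3): [0,1], [0,2], [1,2]
  2-simplices (1): [0,1,2]

Hence C_0 ≅ Z^3, C_1 ≅ Z^3, C_2 ≅ Z^1.

Boundary ∂_1: C_1 → C_0 sends each edge [p,q] (with p < q) to q − p.
As a 3×3 matrix over Z this has rank 2, with invariant factors (1,1).

The boundary map ∂_2: C_2 → C_1 maps a triangle to the signed sum of its edges. For instance
  ∂[0,1,2] = [1,2] − [0,2] + [0,1].
The 3×1 boundary matrix has rank 1 and Smith normal form diag(1).

Now H_k = ker ∂_k / im ∂_{k+1}, so:

  H_0: rank C_0 − rank ∂_1 = 3 − 2 = 1, and the invariant factors of ∂_1 are all 1, so H_0 = Z.
  H_1: rank ker ∂_1 − rank ∂_2 = (3 − 2) − 1 = 0, and the invariant factors of ∂_2 are all 1, so H_1 = 0.
  H_2: rank ker ∂_2 − rank ∂_3 = (1 − 1) − 0 = 0, and there is no ∂_3, so H_2 = 0.

H_0 ≅ Z,  H_1 = 0,  H_2 = 0.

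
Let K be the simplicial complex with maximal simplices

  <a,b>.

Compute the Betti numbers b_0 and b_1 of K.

K has 2 vertices, 1 edge.
rank ∂_0 = 0, rank ∂_1 = 1 ⇒ b_0 = 2 − 0 − 1 = 1; all invariant factors of ∂_1 are 1 so no torsion. So H_0 ≅ Z.
rank ∂_1 = 1, rank ∂_2 = 0 ⇒ b_1 = 1 − 1 − 0 = 0. So H_1 ≅ 0.

b_0 = 1, b_1 = 0.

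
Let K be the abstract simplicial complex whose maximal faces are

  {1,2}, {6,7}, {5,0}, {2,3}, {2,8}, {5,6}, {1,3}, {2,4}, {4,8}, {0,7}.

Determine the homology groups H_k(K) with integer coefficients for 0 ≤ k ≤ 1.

H_0 ≅ Z^2,  H_1 ≅ Z^3.

K has 9 vertices, 10 edges.
rank ∂_0 = 0, rank ∂_1 = 7 ⇒ b_0 = 9 − 0 − 7 = 2; all invariant factors of ∂_1 are 1 so no torsion. So H_0 = Z^2.
rank ∂_1 = 7, rank ∂_2 = 0 ⇒ b_1 = 10 − 7 − 0 = 3. So H_1 = Z^3.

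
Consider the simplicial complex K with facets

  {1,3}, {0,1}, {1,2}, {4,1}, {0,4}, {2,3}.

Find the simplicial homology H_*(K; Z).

We work with the vertex ordering 0 < 1 < 2 < 3 < 4. The simplices of K, each written with vertices in increasing order, are:

  0-simplices (5): [0], [1], [2], [3], [4]
  1-simplices (6): [0,1], [0,4], [1,2], [1,3], [1,4], [2,3]

so the chain groups are C_0 ≅ Z^5, C_1 ≅ Z^6.

The boundary map ∂_1: C_1 → C_0 sends each edge [p,q] (with p < q) to q − p.
This gives a 5×6 integer matrix of rank 4; reducing to Smith normal form yields diagonal entries (1,1,1,1).

From H_k ≅ ker(∂_k) / im(∂_{k+1}) we obtain:

  H_0: rank C_0 − rank ∂_1 = 5 − 4 = 1, and the invariant factors of ∂_1 are all 1, so H_0 = Z.
  H_1: rank ker ∂_1 − rank ∂_2 = (6 − 4) − 0 = 2, and there is no ∂_2, so H_1 = Z^2.

(K is a triangulation of a wedge of 2 circles.)

H_0 = Z,  H_1 = Z^2.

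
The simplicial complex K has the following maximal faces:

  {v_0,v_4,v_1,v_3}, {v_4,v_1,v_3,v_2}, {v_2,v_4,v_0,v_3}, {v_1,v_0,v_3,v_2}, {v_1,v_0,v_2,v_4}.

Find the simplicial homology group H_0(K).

H_0 = Z.

We work with the vertex ordering v_0 < v_1 < v_2 < v_3 < v_4. The simplices of K, each written with vertices in increasing order, are:

  0-simplices (5): [v_0], [v_1], [v_2], [v_3], [v_4]
  1-simplices (10): [v_0,v_1], [v_0,v_2], [v_0,v_3], [v_0,v_4], [v_1,v_2], [v_1,v_3], [v_1,v_4], [v_2,v_3], [v_2,v_4], [v_3,v_4]
  2-simplices (10): [v_0,v_1,v_2], [v_0,v_1,v_3], [v_0,v_1,v_4], [v_0,v_2,v_3], [v_0,v_2,v_4], [v_0,v_3,v_4], [v_1,v_2,v_3], [v_1,v_2,v_4], [v_1,v_3,v_4], [v_2,v_3,v_4]
  3-simplices (5): [v_0,v_1,v_2,v_3], [v_0,v_1,v_2,v_4], [v_0,v_1,v_3,v_4], [v_0,v_2,v_3,v_4], [v_1,v_2,v_3,v_4]

giving chain groups C_0 ≅ Z^5, C_1 ≅ Z^10, C_2 ≅ Z^10, C_3 ≅ Z^5.

∂_1: C_1 → C_0 is given by ∂[p,q] = [q] − [p]. For instance
  ∂[v_0,v_3] = [v_3] − [v_0].
The resulting 5×10 matrix has rank 4, and its Smith normal form has invariant factors (1,1,1,1).

The boundary map ∂_2: C_2 → C_1 sends each 2-simplex [p,q,r] to [q,r] − [p,r] + [p,q]. For instance
  ∂[v_0,v_1,v_4] = [v_1,v_4] − [v_0,v_4] + [v_0,v_1],
  ∂[v_0,v_2,v_3] = [v_2,v_3] − [v_0,v_3] + [v_0,v_2].
This gives a 10×10 integer matrix of rank 6; reducing to Smith normal form yields diagonal entries (1,1,1,1,1,1).

The boundary map ∂_3: C_3 → C_2 sends each 3-simplex σ to the alternating sum Σ_i (−1)^i (σ with its i-th vertex removed). For instance
  ∂[v_0,v_1,v_2,v_4] = [v_1,v_2,v_4] − [v_0,v_2,v_4] + [v_0,v_1,v_4] − [v_0,v_1,v_2],
  ∂[v_0,v_2,v_3,v_4] = [v_2,v_3,v_4] − [v_0,v_3,v_4] + [v_0,v_2,v_4] − [v_0,v_2,v_3].
As a 10×5 matrix over Z this has rank 4, with invariant factors (1,1,1,1).

Computing H_k = (kernel of ∂_k) / (image of ∂_{k+1}):

  H_0: rank C_0 − rank ∂_1 = 5 − 4 = 1, and the invariant factors of ∂_1 are all 1, so H_0 ≅ Z.

(K is a triangulation of the 3-sphere S^3.)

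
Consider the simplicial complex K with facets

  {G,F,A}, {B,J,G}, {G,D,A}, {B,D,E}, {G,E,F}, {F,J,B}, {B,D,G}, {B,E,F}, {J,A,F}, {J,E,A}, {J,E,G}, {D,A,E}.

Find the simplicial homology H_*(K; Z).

H_0 = Z,  H_1 = Z_2,  H_2 = 0.

K has 7 vertices, 18 edges, 12 triangles.
rank ∂_0 = 0, rank ∂_1 = 6 ⇒ b_0 = 7 − 0 − 6 = 1; all invariant factors of ∂_1 are 1 so no torsion. So H_0 ≅ Z.
rank ∂_1 = 6, rank ∂_2 = 12 ⇒ b_1 = 18 − 6 − 12 = 0; ∂_2 has invariant factor(s) [2] giving torsion. So H_1 ≅ Z_2.
rank ∂_2 = 12, rank ∂_3 = 0 ⇒ b_2 = 12 − 12 − 0 = 0. So H_2 ≅ 0.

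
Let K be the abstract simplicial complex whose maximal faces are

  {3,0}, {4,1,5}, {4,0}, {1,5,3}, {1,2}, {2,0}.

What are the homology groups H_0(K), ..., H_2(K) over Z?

H_0 = Z,  H_1 = Z^2,  H_2 = 0.

Order the vertices as 0 < 1 < 2 < 3 < 4 < 5. Listing each simplex with vertices in this order, K has dimension 2 with simplices:

  0-simplices (6): [0], [1], [2], [3], [4], [5]
  1-simplices (9): [0,2], [0,3], [0,4], [1,2], [1,3], [1,4], [1,5], [3,5], [4,5]
  2-simplices (2): [1,3,5], [1,4,5]

so the chain groups are C_0 ≅ Z^6, C_1 ≅ Z^9, C_2 ≅ Z^2.

Boundary ∂_1: C_1 → C_0 is given by ∂[p,q] = [q] − [p].
As a 6×9 matrix over Z this has rank 5, with invariant factors (1,1,1,1,1).

Boundary ∂_2: C_2 → C_1 maps a triangle to the signed sum of its edges. For instance
  ∂[1,4,5] = [4,5] − [1,5] + [1,4],
  ∂[1,3,5] = [3,5] − [1,5] + [1,3].
The 9×2 boundary matrix has rank 2 and Smith normal form diag(1,1).

Now H_k = ker ∂_k / im ∂_{k+1}, so:

  H_0: rank C_0 − rank ∂_1 = 6 − 5 = 1, and the invariant factors of ∂_1 are all 1, so H_0 = Z.
  H_1: rank ker ∂_1 − rank ∂_2 = (9 − 5) − 2 = 2, and the invariant factors of ∂_2 are all 1, so H_1 = Z^2.
  H_2: rank ker ∂_2 − rank ∂_3 = (2 − 2) − 0 = 0, and there is no ∂_3, so H_2 = 0.

As a check, the Euler characteristic is 6 − 9 + 2 = -1, which agrees with 1 − 2 + 0 = -1.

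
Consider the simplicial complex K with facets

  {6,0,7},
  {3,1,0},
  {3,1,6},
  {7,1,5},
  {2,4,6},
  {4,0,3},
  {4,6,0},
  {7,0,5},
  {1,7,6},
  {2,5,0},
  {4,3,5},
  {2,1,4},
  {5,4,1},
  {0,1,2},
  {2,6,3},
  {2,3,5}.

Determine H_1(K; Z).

We work with the vertex ordering 0 < 1 < 2 < 3 < 4 < 5 < 6 < 7. The simplices of K, each written with vertices in increasing order, are:

  0-simplices (8): [0], [1], [2], [3], [4], [5], [6], [7]
  1-simplices (24): (24 of them)
  2-simplices (16): [0,1,2], [0,1,3], [0,2,5], [0,3,4], [0,4,6], [0,5,7], [0,6,7], [1,2,4], [1,3,6], [1,4,5], [1,5,7], [1,6,7], [2,3,5], [2,3,6], [2,4,6], [3,4,5]

Hence C_0 ≅ Z^8, C_1 ≅ Z^24, C_2 ≅ Z^16.

The boundary map ∂_1: C_1 → C_0 is given by ∂[p,q] = [q] − [p]. For instance
  ∂[0,3] = [3] − [0].
The 8×24 boundary matrix has rank 7 and Smith normal form diag(1,1,1,1,1,1,1).

∂_2: C_2 → C_1 sends each 2-simplex [p,q,r] to [q,r] − [p,r] + [p,q]. For instance
  ∂[3,4,5] = [4,5] − [3,5] + [3,4],
  ∂[0,5,7] = [5,7] − [0,7] + [0,5].
This gives a 24×16 integer matrix of rank 15; reducing to Smith normal form yields diagonal entries (1,1,1,1,1,1,1,1,1,1,1,1,1,1,1).

From H_k ≅ ker(∂_k) / im(∂_{k+1}) we obtain:

  H_1: rank ker ∂_1 − rank ∂_2 = (24 − 7) − 15 = 2, and the invariant factors of ∂_2 are all 1, so H_1 ≅ Z^2.

(K is a triangulation of the torus T^2.)

H_1 ≅ Z^2.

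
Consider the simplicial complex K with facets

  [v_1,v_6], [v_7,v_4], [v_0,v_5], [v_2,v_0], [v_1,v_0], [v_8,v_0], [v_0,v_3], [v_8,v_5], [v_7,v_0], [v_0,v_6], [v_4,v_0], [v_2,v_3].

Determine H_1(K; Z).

H_1 ≅ Z^4.

Take the total order v_0 < v_1 < v_2 < v_3 < v_4 < v_5 < v_6 < v_7 < v_8 on the vertex set. Then K (dimension 1) consists of the simplices:

  0-simplices (9): [v_0], [v_1], [v_2], [v_3], [v_4], [v_5], [v_6], [v_7], [v_8]
  1-simplices (12): [v_0,v_1], [v_0,v_2], [v_0,v_3], [v_0,v_4], [v_0,v_5], [v_0,v_6], [v_0,v_7], [v_0,v_8], [v_1,v_6], [v_2,v_3], [v_4,v_7], [v_5,v_8]

giving chain groups C_0 ≅ Z^9, C_1 ≅ Z^12.

∂_1: C_1 → C_0 is given by ∂[p,q] = [q] − [p]. For instance
  ∂[v_0,v_4] = [v_4] − [v_0].
As a 9×12 matrix over Z this has rank 8, with invariant factors (1,1,1,1,1,1,1,1).

Computing H_k = (kernel of ∂_k) / (image of ∂_{k+1}):

  H_1: rank ker ∂_1 − rank ∂_2 = (12 − 8) − 0 = 4, and there is no ∂_2, so H_1 = Z^4.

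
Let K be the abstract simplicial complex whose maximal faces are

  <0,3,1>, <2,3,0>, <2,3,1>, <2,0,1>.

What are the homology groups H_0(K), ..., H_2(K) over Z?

H_0 = Z,  H_1 = 0,  H_2 = Z.

Fix the vertex order 0 < 1 < 2 < 3 and write every simplex with vertices in increasing order. Then dim K = 2 and the simplices of K are:

  0-simplices (4): [0], [1], [2], [3]
  1-simplices (6): [0,1], [0,2], [0,3], [1,2], [1,3], [2,3]
  2-simplices (4): [0,1,2], [0,1,3], [0,2,3], [1,2,3]

Hence C_0 ≅ Z^4, C_1 ≅ Z^6, C_2 ≅ Z^4.

Boundary ∂_1: C_1 → C_0 sends each edge [p,q] (with p < q) to q − p.
This gives a 4×6 integer matrix of rank 3; reducing to Smith normal form yields diagonal entries (1,1,1).

The boundary map ∂_2: C_2 → C_1 maps a triangle to the signed sum of its edges. For instance
  ∂[0,2,3] = [2,3] − [0,3] + [0,2],
  ∂[0,1,3] = [1,3] − [0,3] + [0,1].
As a 6×4 matrix over Z this has rank 3, with invariant factors (1,1,1).

Reading off H_k = ker ∂_k / im ∂_{k+1}:

  H_0: rank C_0 − rank ∂_1 = 4 − 3 = 1, and the invariant factors of ∂_1 are all 1, so H_0 = Z.
  H_1: rank ker ∂_1 − rank ∂_2 = (6 − 3) − 3 = 0, and the invariant factors of ∂_2 are all 1, so H_1 = 0.
  H_2: rank ker ∂_2 − rank ∂_3 = (4 − 3) − 0 = 1, and there is no ∂_3, so H_2 = Z.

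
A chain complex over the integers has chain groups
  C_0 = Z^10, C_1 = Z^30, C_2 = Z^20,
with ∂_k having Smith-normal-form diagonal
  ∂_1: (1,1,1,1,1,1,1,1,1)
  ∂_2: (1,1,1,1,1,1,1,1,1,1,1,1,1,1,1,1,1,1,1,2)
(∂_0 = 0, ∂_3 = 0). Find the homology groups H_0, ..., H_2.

H_0: b_0 = 10 − 0 − 9 = 1; torsion from ∂_1 factors > 1: none. So H_0 = Z.
H_1: b_1 = 30 − 9 − 20 = 1; torsion from ∂_2 factors > 1: [2]. So H_1 = Z × Z/2.
H_2: b_2 = 20 − 20 − 0 = 0; torsion from ∂_3 factors > 1: none. So H_2 = 0.

H_0 = Z,  H_1 = Z × Z/2,  H_2 = 0.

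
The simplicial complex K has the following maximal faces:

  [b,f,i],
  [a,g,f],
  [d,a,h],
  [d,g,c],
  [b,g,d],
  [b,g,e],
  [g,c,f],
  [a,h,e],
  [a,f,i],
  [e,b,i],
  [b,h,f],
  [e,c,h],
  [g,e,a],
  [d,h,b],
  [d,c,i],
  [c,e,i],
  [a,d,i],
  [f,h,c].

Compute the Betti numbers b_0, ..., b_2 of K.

b_0 = 1, b_1 = 2, b_2 = 1.

K has 9 vertices, 27 edges, 18 triangles.
rank ∂_0 = 0, rank ∂_1 = 8 ⇒ b_0 = 9 − 0 − 8 = 1; all invariant factors of ∂_1 are 1 so no torsion. So H_0 ≅ Z.
rank ∂_1 = 8, rank ∂_2 = 17 ⇒ b_1 = 27 − 8 − 17 = 2; all invariant factors of ∂_2 are 1 so no torsion. So H_1 ≅ Z^2.
rank ∂_2 = 17, rank ∂_3 = 0 ⇒ b_2 = 18 − 17 − 0 = 1. So H_2 ≅ Z.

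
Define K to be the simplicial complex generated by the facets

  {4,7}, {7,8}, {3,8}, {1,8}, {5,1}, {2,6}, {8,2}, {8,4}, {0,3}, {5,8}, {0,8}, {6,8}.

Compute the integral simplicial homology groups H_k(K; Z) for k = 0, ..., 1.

H_0 = Z,  H_1 = Z^4.

We work with the vertex ordering 0 < 1 < 2 < 3 < 4 < 5 < 6 < 7 < 8. The simplices of K, each written with vertices in increasing order, are:

  0-simplices (9): [0], [1], [2], [3], [4], [5], [6], [7], [8]
  1-simplices (12): [0,3], [0,8], [1,5], [1,8], [2,6], [2,8], [3,8], [4,7], [4,8], [5,8], [6,8], [7,8]

Hence C_0 ≅ Z^9, C_1 ≅ Z^12.

∂_1: C_1 → C_0 is given by ∂[p,q] = [q] − [p]. For instance
  ∂[1,8] = [8] − [1].
The resulting 9×12 matrix has rank 8, and its Smith normal form has invariant factors (1,1,1,1,1,1,1,1).

From H_k ≅ ker(∂_k) / im(∂_{k+1}) we obtain:

  H_0: rank C_0 − rank ∂_1 = 9 − 8 = 1, and the invariant factors of ∂_1 are all 1, so H_0 ≅ Z.
  H_1: rank ker ∂_1 − rank ∂_2 = (12 − 8) − 0 = 4, and there is no ∂_2, so H_1 ≅ Z^4.

As a check, the Euler characteristic is 9 − 12 = -3, which agrees with 1 − 4 = -3.
(K is a triangulation of a wedge of 4 circles.)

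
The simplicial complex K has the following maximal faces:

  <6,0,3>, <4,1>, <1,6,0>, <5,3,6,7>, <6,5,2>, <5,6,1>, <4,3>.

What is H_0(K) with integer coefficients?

We work with the vertex ordering 0 < 1 < 2 < 3 < 4 < 5 < 6 < 7. The simplices of K, each written with vertices in increasing order, are:

  0-simplices (8): [0], [1], [2], [3], [4], [5], [6], [7]
  1-simplices (15): [0,1], [0,3], [0,6], [1,4], [1,5], [1,6], [2,5], [2,6], [3,4], [3,5], [3,6], [3,7], [5,6], [5,7], [6,7]
  2-simplices (8): [0,1,6], [0,3,6], [1,5,6], [2,5,6], [3,5,6], [3,5,7], [3,6,7], [5,6,7]
  3-simplices (1): [3,5,6,7]

so the chain groups are C_0 ≅ Z^8, C_1 ≅ Z^15, C_2 ≅ Z^8, C_3 ≅ Z^1.

The boundary map ∂_1: C_1 → C_0 maps an edge to its endpoints' difference, ∂[p,q] = q − p. For instance
  ∂[5,6] = [6] − [5].
This gives a 8×15 integer matrix of rank 7; reducing to Smith normal form yields diagonal entries (1,1,1,1,1,1,1).

∂_2: C_2 → C_1 sends each 2-simplex [p,q,r] to [q,r] − [p,r] + [p,q]. For instance
  ∂[0,1,6] = [1,6] − [0,6] + [0,1],
  ∂[3,6,7] = [6,7] − [3,7] + [3,6].
As a 15×8 matrix over Z this has rank 7, with invariant factors (1,1,1,1,1,1,1).

The boundary map ∂_3: C_3 → C_2 sends each 3-simplex σ to the alternating sum Σ_i (−1)^i (σ with its i-th vertex removed). For instance
  ∂[3,5,6,7] = [5,6,7] − [3,6,7] + [3,5,7] − [3,5,6].
As a 8×1 matrix over Z this has rank 1, with invariant factors (1).

Computing H_k = (kernel of ∂_k) / (image of ∂_{k+1}):

  H_0: rank C_0 − rank ∂_1 = 8 − 7 = 1, and the invariant factors of ∂_1 are all 1, so H_0 ≅ Z.

H_0 = Z.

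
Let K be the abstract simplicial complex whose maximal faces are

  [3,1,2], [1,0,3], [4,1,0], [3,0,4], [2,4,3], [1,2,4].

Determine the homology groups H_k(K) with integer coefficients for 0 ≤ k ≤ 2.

Fix the vertex order 0 < 1 < 2 < 3 < 4 and write every simplex with vertices in increasing order. Then dim K = 2 and the simplices of K are:

  0-simplices (5): [0], [1], [2], [3], [4]
  1-simplices (9): [0,1], [0,3], [0,4], [1,2], [1,3], [1,4], [2,3], [2,4], [3,4]
  2-simplices (6): [0,1,3], [0,1,4], [0,3,4], [1,2,3], [1,2,4], [2,3,4]

so the chain groups are C_0 ≅ Z^5, C_1 ≅ Z^9, C_2 ≅ Z^6.

∂_1: C_1 → C_0 is given by ∂[p,q] = [q] − [p].
As a 5×9 matrix over Z this has rank 4, with invariant factors (1,1,1,1).

The boundary map ∂_2: C_2 → C_1 maps a triangle to the signed sum of its edges. For instance
  ∂[1,2,3] = [2,3] − [1,3] + [1,2],
  ∂[0,1,3] = [1,3] − [0,3] + [0,1].
As a 9×6 matrix over Z this has rank 5, with invariant factors (1,1,1,1,1).

Reading off H_k = ker ∂_k / im ∂_{k+1}:

  H_0: rank C_0 − rank ∂_1 = 5 − 4 = 1, and the invariant factors of ∂_1 are all 1, so H_0 = Z.
  H_1: rank ker ∂_1 − rank ∂_2 = (9 − 4) − 5 = 0, and the invariant factors of ∂_2 are all 1, so H_1 = 0.
  H_2: rank ker ∂_2 − rank ∂_3 = (6 − 5) − 0 = 1, and there is no ∂_3, so H_2 = Z.

As a check, the Euler characteristic is 5 − 9 + 6 = 2, which agrees with 1 − 0 + 1 = 2.

H_0 = Z,  H_1 = 0,  H_2 = Z.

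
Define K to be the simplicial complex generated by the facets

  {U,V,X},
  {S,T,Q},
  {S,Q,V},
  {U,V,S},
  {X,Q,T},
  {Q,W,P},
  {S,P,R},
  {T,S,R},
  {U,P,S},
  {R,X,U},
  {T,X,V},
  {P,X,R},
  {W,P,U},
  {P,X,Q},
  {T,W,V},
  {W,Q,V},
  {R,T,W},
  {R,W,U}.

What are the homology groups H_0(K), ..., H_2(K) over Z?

H_0 ≅ Z,  H_1 ≅ Z ⊕ Z/2,  H_2 = 0.

K has 9 vertices, 27 edges, 18 triangles.
rank ∂_0 = 0, rank ∂_1 = 8 ⇒ b_0 = 9 − 0 − 8 = 1; all invariant factors of ∂_1 are 1 so no torsion. So H_0 ≅ Z.
rank ∂_1 = 8, rank ∂_2 = 18 ⇒ b_1 = 27 − 8 − 18 = 1; ∂_2 has invariant factor(s) [2] giving torsion. So H_1 ≅ Z ⊕ Z/2.
rank ∂_2 = 18, rank ∂_3 = 0 ⇒ b_2 = 18 − 18 − 0 = 0. So H_2 ≅ 0.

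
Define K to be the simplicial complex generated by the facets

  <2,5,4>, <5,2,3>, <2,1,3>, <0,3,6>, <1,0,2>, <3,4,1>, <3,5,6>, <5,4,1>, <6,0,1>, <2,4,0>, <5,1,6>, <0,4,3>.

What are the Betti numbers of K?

b_0 = 1, b_1 = 0, b_2 = 0.

Order the vertices as 0 < 1 < 2 < 3 < 4 < 5 < 6. Listing each simplex with vertices in this order, K has dimension 2 with simplices:

  0-simplices (7): [0], [1], [2], [3], [4], [5], [6]
  1-simplices (18): [0,1], [0,2], [0,3], [0,4], [0,6], [1,2], [1,3], [1,4], [1,5], [1,6], [2,3], [2,4], [2,5], [3,4], [3,5], [3,6], [4,5], [5,6]
  2-simplices (12): [0,1,2], [0,1,6], [0,2,4], [0,3,4], [0,3,6], [1,2,3], [1,3,4], [1,4,5], [1,5,6], [2,3,5], [2,4,5], [3,5,6]

so the chain groups are C_0 ≅ Z^7, C_1 ≅ Z^18, C_2 ≅ Z^12.

∂_1: C_1 → C_0 sends each edge [p,q] (with p < q) to q − p. For instance
  ∂[0,3] = [3] − [0].
This gives a 7×18 integer matrix of rank 6; reducing to Smith normal form yields diagonal entries (1,1,1,1,1,1).

The boundary map ∂_2: C_2 → C_1 acts by ∂[p,q,r] = [q,r] − [p,r] + [p,q]. For instance
  ∂[0,3,6] = [3,6] − [0,6] + [0,3],
  ∂[1,3,4] = [3,4] − [1,4] + [1,3].
As a 18×12 matrix over Z this has rank 12, with invariant factors (1,1,1,1,1,1,1,1,1,1,1,2).

Reading off H_k = ker ∂_k / im ∂_{k+1}:

  H_0: rank C_0 − rank ∂_1 = 7 − 6 = 1, and the invariant factors of ∂_1 are all 1, so H_0 ≅ Z.
  H_1: rank ker ∂_1 − rank ∂_2 = (18 − 6) − 12 = 0, and ∂_2 has invariant factor 2 > 1, so H_1 ≅ Z/2Z.
  H_2: rank ker ∂_2 − rank ∂_3 = (12 − 12) − 0 = 0, and there is no ∂_3, so H_2 ≅ 0.

Hence the Betti numbers are b_0 = 1, b_1 = 0, b_2 = 0.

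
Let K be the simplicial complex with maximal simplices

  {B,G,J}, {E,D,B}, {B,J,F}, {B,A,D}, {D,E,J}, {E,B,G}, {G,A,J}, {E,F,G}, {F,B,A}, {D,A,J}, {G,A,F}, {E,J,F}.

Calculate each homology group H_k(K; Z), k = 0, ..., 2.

H_0 ≅ Z,  H_1 ≅ Z_2,  H_2 = 0.

Take the total order A < B < D < E < F < G < J on the vertex set. Then K (dimension 2) consists of the simplices:

  0-simplices (7): A, B, D, E, F, G, J
  1-simplices (18): AB, AD, AF, AG, AJ, BD, BE, BF, BG, BJ, DE, DJ, EF, EG, EJ, FG, FJ, GJ
  2-simplices (12): ABD, ABF, ADJ, AFG, AGJ, BDE, BEG, BFJ, BGJ, DEJ, EFG, EFJ

so the chain groups are C_0 ≅ Z^7, C_1 ≅ Z^18, C_2 ≅ Z^12.

∂_1: C_1 → C_0 sends each edge [p,q] (with p < q) to q − p. For instance
  ∂AJ = J − A.
This gives a 7×18 integer matrix of rank 6; reducing to Smith normal form yields diagonal entries (1,1,1,1,1,1).

The boundary map ∂_2: C_2 → C_1 sends each 2-simplex [p,q,r] to [q,r] − [p,r] + [p,q]. For instance
  ∂BFJ = FJ − BJ + BF,
  ∂BGJ = GJ − BJ + BG.
The 18×12 boundary matrix has rank 12 and Smith normal form diag(1,1,1,1,1,1,1,1,1,1,1,2).

From H_k ≅ ker(∂_k) / im(∂_{k+1}) we obtain:

  H_0: rank C_0 − rank ∂_1 = 7 − 6 = 1, and the invariant factors of ∂_1 are all 1, so H_0 ≅ Z.
  H_1: rank ker ∂_1 − rank ∂_2 = (18 − 6) − 12 = 0, and ∂_2 has invariant factor 2 > 1, so H_1 ≅ Z_2.
  H_2: rank ker ∂_2 − rank ∂_3 = (12 − 12) − 0 = 0, and there is no ∂_3, so H_2 ≅ 0.

(K is a triangulation of the real projective plane RP^2.)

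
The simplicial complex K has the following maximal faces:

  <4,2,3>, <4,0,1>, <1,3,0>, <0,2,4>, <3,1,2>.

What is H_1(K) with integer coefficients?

Fix the vertex order 0 < 1 < 2 < 3 < 4 and write every simplex with vertices in increasing order. Then dim K = 2 and the simplices of K are:

  0-simplices (5): [0], [1], [2], [3], [4]
  1-simplices (10): [0,1], [0,2], [0,3], [0,4], [1,2], [1,3], [1,4], [2,3], [2,4], [3,4]
  2-simplices (5): [0,1,3], [0,1,4], [0,2,4], [1,2,3], [2,3,4]

giving chain groups C_0 ≅ Z^5, C_1 ≅ Z^10, C_2 ≅ Z^5.

Boundary ∂_1: C_1 → C_0 is given by ∂[p,q] = [q] − [p].
The resulting 5×10 matrix has rank 4, and its Smith normal form has invariant factors (1,1,1,1).

The boundary map ∂_2: C_2 → C_1 acts by ∂[p,q,r] = [q,r] − [p,r] + [p,q]. For instance
  ∂[0,1,4] = [1,4] − [0,4] + [0,1],
  ∂[0,2,4] = [2,4] − [0,4] + [0,2].
This gives a 10×5 integer matrix of rank 5; reducing to Smith normal form yields diagonal entries (1,1,1,1,1).

Computing H_k = (kernel of ∂_k) / (image of ∂_{k+1}):

  H_1: rank ker ∂_1 − rank ∂_2 = (10 − 4) − 5 = 1, and the invariant factors of ∂_2 are all 1, so H_1 = Z.

(K is a triangulation of the Möbius band.)

H_1 ≅ Z.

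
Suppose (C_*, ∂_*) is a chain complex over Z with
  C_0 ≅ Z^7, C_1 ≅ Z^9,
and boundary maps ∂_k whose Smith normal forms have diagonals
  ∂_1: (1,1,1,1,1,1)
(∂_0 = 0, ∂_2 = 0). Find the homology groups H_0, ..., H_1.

H_0 ≅ Z,  H_1 ≅ Z^3.

H_0: b_0 = 7 − 0 − 6 = 1; torsion from ∂_1 factors > 1: none. So H_0 ≅ Z.
H_1: b_1 = 9 − 6 − 0 = 3; torsion from ∂_2 factors > 1: none. So H_1 ≅ Z^3.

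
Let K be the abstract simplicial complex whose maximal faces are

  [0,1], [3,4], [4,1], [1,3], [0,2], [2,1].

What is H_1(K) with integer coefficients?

H_1 ≅ Z^2.

We work with the vertex ordering 0 < 1 < 2 < 3 < 4. The simplices of K, each written with vertices in increasing order, are:

  0-simplices (5): [0], [1], [2], [3], [4]
  1-simplices (6): [0,1], [0,2], [1,2], [1,3], [1,4], [3,4]

so the chain groups are C_0 ≅ Z^5, C_1 ≅ Z^6.

Boundary ∂_1: C_1 → C_0 is given by ∂[p,q] = [q] − [p].
The resulting 5×6 matrix has rank 4, and its Smith normal form has invariant factors (1,1,1,1).

Now H_k = ker ∂_k / im ∂_{k+1}, so:

  H_1: rank ker ∂_1 − rank ∂_2 = (6 − 4) − 0 = 2, and there is no ∂_2, so H_1 ≅ Z^2.

(K is a triangulation of a wedge of 2 circles.)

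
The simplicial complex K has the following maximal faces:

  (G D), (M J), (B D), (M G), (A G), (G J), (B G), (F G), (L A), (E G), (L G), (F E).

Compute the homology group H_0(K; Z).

We work with the vertex ordering A < B < D < E < F < G < J < L < M. The simplices of K, each written with vertices in increasing order, are:

  0-simplices (9): A, B, D, E, F, G, J, L, M
  1-simplices (12): AG, AL, BD, BG, DG, EF, EG, FG, GJ, GL, GM, JM

giving chain groups C_0 ≅ Z^9, C_1 ≅ Z^12.

∂_1: C_1 → C_0 sends each edge [p,q] (with p < q) to q − p.
This gives a 9×12 integer matrix of rank 8; reducing to Smith normal form yields diagonal entries (1,1,1,1,1,1,1,1).

Computing H_k = (kernel of ∂_k) / (image of ∂_{k+1}):

  H_0: rank C_0 − rank ∂_1 = 9 − 8 = 1, and the invariant factors of ∂_1 are all 1, so H_0 = Z.

H_0 ≅ Z.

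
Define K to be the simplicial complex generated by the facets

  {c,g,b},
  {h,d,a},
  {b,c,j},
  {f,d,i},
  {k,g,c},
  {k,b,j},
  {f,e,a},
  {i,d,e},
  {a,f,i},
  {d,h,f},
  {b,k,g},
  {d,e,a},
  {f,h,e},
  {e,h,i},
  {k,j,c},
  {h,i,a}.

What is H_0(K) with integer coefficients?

H_0 ≅ Z^2.

We work with the vertex ordering a < b < c < d < e < f < g < h < i < j < k. The simplices of K, each written with vertices in increasing order, are:

  0-simplices (11): a, b, c, d, e, f, g, h, i, j, k
  1-simplices (24): ad, ae, af, ah, ai, bc, bg, bj, bk, cg, cj, ck, de, df, dh, di, ef, eh, ei, fh, fi, gk, hi, jk
  2-simplices (16): ade, adh, aef, afi, ahi, bcg, bcj, bgk, bjk, cgk, cjk, dei, dfh, dfi, efh, ehi

Hence C_0 ≅ Z^11, C_1 ≅ Z^24, C_2 ≅ Z^16.

Boundary ∂_1: C_1 → C_0 is given by ∂[p,q] = [q] − [p]. For instance
  ∂di = i − d.
The 11×24 boundary matrix has rank 9 and Smith normal form diag(1,1,1,1,1,1,1,1,1).

Boundary ∂_2: C_2 → C_1 acts by ∂[p,q,r] = [q,r] − [p,r] + [p,q]. For instance
  ∂dfh = fh − dh + df,
  ∂bjk = jk − bk + bj.
The resulting 24×16 matrix has rank 15, and its Smith normal form has invariant factors (1,1,1,1,1,1,1,1,1,1,1,1,1,1,2).

From H_k ≅ ker(∂_k) / im(∂_{k+1}) we obtain:

  H_0: rank C_0 − rank ∂_1 = 11 − 9 = 2, and the invariant factors of ∂_1 are all 1, so H_0 ≅ Z^2.

(K is a triangulation of the disjoint union of the real projective plane RP^2 and the 2-sphere S^2.)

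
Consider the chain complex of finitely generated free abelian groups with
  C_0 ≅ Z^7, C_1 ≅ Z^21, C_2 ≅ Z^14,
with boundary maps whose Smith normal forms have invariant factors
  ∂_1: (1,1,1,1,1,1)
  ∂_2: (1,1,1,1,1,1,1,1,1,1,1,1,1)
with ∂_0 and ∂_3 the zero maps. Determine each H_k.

H_0: b_0 = 7 − 0 − 6 = 1; torsion from ∂_1 factors > 1: none. So H_0 = Z.
H_1: b_1 = 21 − 6 − 13 = 2; torsion from ∂_2 factors > 1: none. So H_1 = Z^2.
H_2: b_2 = 14 − 13 − 0 = 1; torsion from ∂_3 factors > 1: none. So H_2 = Z.

H_0 = Z,  H_1 = Z^2,  H_2 = Z.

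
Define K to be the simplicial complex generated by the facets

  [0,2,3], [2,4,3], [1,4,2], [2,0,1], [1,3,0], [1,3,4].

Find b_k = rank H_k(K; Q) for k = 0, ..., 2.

Fix the vertex order 0 < 1 < 2 < 3 < 4 and write every simplex with vertices in increasing order. Then dim K = 2 and the simplices of K are:

  0-simplices (5): [0], [1], [2], [3], [4]
  1-simplices (9): [0,1], [0,2], [0,3], [1,2], [1,3], [1,4], [2,3], [2,4], [3,4]
  2-simplices (6): [0,1,2], [0,1,3], [0,2,3], [1,2,4], [1,3,4], [2,3,4]

giving chain groups C_0 ≅ Z^5, C_1 ≅ Z^9, C_2 ≅ Z^6.

Boundary ∂_1: C_1 → C_0 sends each edge [p,q] (with p < q) to q − p.
The 5×9 boundary matrix has rank 4 and Smith normal form diag(1,1,1,1).

The boundary map ∂_2: C_2 → C_1 sends each 2-simplex [p,q,r] to [q,r] − [p,r] + [p,q]. For instance
  ∂[0,1,3] = [1,3] − [0,3] + [0,1],
  ∂[2,3,4] = [3,4] − [2,4] + [2,3].
The resulting 9×6 matrix has rank 5, and its Smith normal form has invariant factors (1,1,1,1,1).

From H_k ≅ ker(∂_k) / im(∂_{k+1}) we obtain:

  H_0: rank C_0 − rank ∂_1 = 5 − 4 = 1, and the invariant factors of ∂_1 are all 1, so H_0 ≅ Z.
  H_1: rank ker ∂_1 − rank ∂_2 = (9 − 4) − 5 = 0, and the invariant factors of ∂_2 are all 1, so H_1 ≅ 0.
  H_2: rank ker ∂_2 − rank ∂_3 = (6 − 5) − 0 = 1, and there is no ∂_3, so H_2 ≅ Z.

As a check, the Euler characteristic is 5 − 9 + 6 = 2, which agrees with 1 − 0 + 1 = 2.

Hence the Betti numbers are b_0 = 1, b_1 = 0, b_2 = 1.

b_0 = 1, b_1 = 0, b_2 = 1.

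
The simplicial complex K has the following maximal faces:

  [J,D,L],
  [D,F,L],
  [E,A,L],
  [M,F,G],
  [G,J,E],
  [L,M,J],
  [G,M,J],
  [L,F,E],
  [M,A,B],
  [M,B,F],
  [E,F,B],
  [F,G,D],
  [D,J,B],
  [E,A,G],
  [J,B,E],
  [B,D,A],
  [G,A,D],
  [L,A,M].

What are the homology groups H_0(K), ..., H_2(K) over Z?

We work with the vertex ordering A < B < D < E < F < G < J < L < M. The simplices of K, each written with vertices in increasing order, are:

  0-simplices (9): A, B, D, E, F, G, J, L, M
  1-simplices (27): AB, AD, AE, AG, AL, AM, BD, BE, BF, BJ, BM, DF, DG, DJ, DL, EF, EG, EJ, EL, FG, FL, FM, GJ, GM, JL, JM, LM
  2-simplices (18): ABD, ABM, ADG, AEG, AEL, ALM, BDJ, BEF, BEJ, BFM, DFG, DFL, DJL, EFL, EGJ, FGM, GJM, JLM

giving chain groups C_0 ≅ Z^9, C_1 ≅ Z^27, C_2 ≅ Z^18.

∂_1: C_1 → C_0 is given by ∂[p,q] = [q] − [p].
This gives a 9×27 integer matrix of rank 8; reducing to Smith normal form yields diagonal entries (1,1,1,1,1,1,1,1).

The boundary map ∂_2: C_2 → C_1 maps a triangle to the signed sum of its edges. For instance
  ∂BEJ = EJ − BJ + BE,
  ∂ABD = BD − AD + AB.
This gives a 27×18 integer matrix of rank 17; reducing to Smith normal form yields diagonal entries (1,1,1,1,1,1,1,1,1,1,1,1,1,1,1,1,1).

From H_k ≅ ker(∂_k) / im(∂_{k+1}) we obtain:

  H_0: rank C_0 − rank ∂_1 = 9 − 8 = 1, and the invariant factors of ∂_1 are all 1, so H_0 = Z.
  H_1: rank ker ∂_1 − rank ∂_2 = (27 − 8) − 17 = 2, and the invariant factors of ∂_2 are all 1, so H_1 = Z^2.
  H_2: rank ker ∂_2 − rank ∂_3 = (18 − 17) − 0 = 1, and there is no ∂_3, so H_2 = Z.

H_0 = Z,  H_1 = Z^2,  H_2 = Z.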